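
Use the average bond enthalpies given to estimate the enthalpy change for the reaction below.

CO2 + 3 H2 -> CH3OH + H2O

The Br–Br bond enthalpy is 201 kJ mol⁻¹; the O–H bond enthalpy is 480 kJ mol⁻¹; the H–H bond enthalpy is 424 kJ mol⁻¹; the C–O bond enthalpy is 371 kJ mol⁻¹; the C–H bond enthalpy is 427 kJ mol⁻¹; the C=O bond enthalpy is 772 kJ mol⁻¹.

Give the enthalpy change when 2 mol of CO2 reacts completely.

ΔH = −552 kJ

Bonds broken (reactants):
  C=O: 2 × 772 = 1544
  H–H: 3 × 424 = 1272
  Σ(broken) = 2816 kJ
Bonds formed (products):
  C–H: 3 × 427 = 1281
  C–O: 1 × 371 = 371
  O–H: 3 × 480 = 1440
  Σ(formed) = 3092 kJ
ΔH = Σ(broken) − Σ(formed) = 2816 − 3092 = −276 kJ
For 2× the reaction as written: 2 × (−276) = −552 kJ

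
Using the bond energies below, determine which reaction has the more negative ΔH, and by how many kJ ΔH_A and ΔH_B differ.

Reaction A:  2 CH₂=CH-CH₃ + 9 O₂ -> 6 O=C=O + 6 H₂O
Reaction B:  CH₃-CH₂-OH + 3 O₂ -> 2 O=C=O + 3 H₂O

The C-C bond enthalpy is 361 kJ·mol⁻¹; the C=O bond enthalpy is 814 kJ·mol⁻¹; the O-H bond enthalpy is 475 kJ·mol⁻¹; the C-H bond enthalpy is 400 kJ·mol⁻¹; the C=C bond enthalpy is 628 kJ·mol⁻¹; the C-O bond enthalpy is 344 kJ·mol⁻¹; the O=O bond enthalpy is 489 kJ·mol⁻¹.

Reaction A, by 2830 kJ

Reaction A:
  Bonds broken (reactants):
    C-C: 2 × 361 = 722
    C-H: 12 × 400 = 4800
    C=C: 2 × 628 = 1256
    O=O: 9 × 489 = 4401
    Σ(broken) = 11179 kJ
  Bonds formed (products):
    C=O: 12 × 814 = 9768
    O-H: 12 × 475 = 5700
    Σ(formed) = 15468 kJ
  ΔH_A = 11179 − 15468 = −4289 kJ
Reaction B:
  Bonds broken (reactants):
    C-C: 1 × 361 = 361
    C-H: 5 × 400 = 2000
    C-O: 1 × 344 = 344
    O-H: 1 × 475 = 475
    O=O: 3 × 489 = 1467
    Σ(broken) = 4647 kJ
  Bonds formed (products):
    C=O: 4 × 814 = 3256
    O-H: 6 × 475 = 2850
    Σ(formed) = 6106 kJ
  ΔH_B = 4647 − 6106 = −1459 kJ
ΔH_A − ΔH_B = −2830 kJ, so reaction A has the more negative ΔH; |ΔH_A − ΔH_B| = 2830 kJ.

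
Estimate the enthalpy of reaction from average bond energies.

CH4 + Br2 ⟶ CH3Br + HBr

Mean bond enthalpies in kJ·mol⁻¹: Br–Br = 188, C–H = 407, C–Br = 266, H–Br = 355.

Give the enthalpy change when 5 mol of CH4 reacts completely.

ΔH = −130 kJ

Bonds broken (reactants):
  Br–Br: 1 × 188 = 188
  C–H: 4 × 407 = 1628
  Σ(broken) = 1816 kJ
Bonds formed (products):
  C–Br: 1 × 266 = 266
  C–H: 3 × 407 = 1221
  H–Br: 1 × 355 = 355
  Σ(formed) = 1842 kJ
ΔH = Σ(broken) − Σ(formed) = 1816 − 1842 = −26 kJ
For 5× the reaction as written: 5 × (−26) = −130 kJ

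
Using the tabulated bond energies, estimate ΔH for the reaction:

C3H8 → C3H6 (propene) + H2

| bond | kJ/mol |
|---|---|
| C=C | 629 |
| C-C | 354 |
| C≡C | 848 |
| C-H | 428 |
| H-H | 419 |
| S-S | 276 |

Bonds broken (reactants):
  C-C: 2 × 354 = 708
  C-H: 8 × 428 = 3424
  Σ(broken) = 4132 kJ
Bonds formed (products):
  C-C: 1 × 354 = 354
  C-H: 6 × 428 = 2568
  C=C: 1 × 629 = 629
  H-H: 1 × 419 = 419
  Σ(formed) = 3970 kJ
ΔH = Σ(broken) − Σ(formed) = 4132 − 3970 = +162 kJ

ΔH ≈ +162 kJ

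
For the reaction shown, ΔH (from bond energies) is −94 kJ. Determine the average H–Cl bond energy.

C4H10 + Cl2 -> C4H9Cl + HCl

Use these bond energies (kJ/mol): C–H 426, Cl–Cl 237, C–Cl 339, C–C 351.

Let D be the H–Cl bond energy.
Σ(broken) = 3×351 + 10×426 + 1×237 = 5550
Σ(formed) = 3×351 + 1×339 + 9×426 + 1×D = 5226 + D
ΔH = Σ(broken) − Σ(formed) = (5550) − (5226 + D) = +324 − D
Setting this equal to −94 kJ gives D = 418 kJ/mol.

D(H–Cl) ≈ 418 kJ/mol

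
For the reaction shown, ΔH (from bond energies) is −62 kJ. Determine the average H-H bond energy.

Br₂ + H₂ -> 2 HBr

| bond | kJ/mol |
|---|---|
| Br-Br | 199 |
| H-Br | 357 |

Let D be the H-H bond energy.
Σ(broken) = 1×199 + 1×D = 199 + D
Σ(formed) = 2×357 = 714
ΔH = Σ(broken) − Σ(formed) = (199 + D) − (714) = −515 + D
Setting this equal to −62 kJ gives D = 453 kJ/mol.

D(H-H) ≈ 453 kJ/mol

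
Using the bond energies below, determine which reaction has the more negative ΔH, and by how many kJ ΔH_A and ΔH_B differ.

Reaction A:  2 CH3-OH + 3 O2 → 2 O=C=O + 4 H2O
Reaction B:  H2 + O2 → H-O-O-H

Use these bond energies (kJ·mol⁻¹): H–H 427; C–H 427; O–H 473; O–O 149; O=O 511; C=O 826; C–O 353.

Reaction A:
  Bonds broken (reactants):
    C–H: 6 × 427 = 2562
    C–O: 2 × 353 = 706
    O–H: 2 × 473 = 946
    O=O: 3 × 511 = 1533
    Σ(broken) = 5747 kJ
  Bonds formed (products):
    C=O: 4 × 826 = 3304
    O–H: 8 × 473 = 3784
    Σ(formed) = 7088 kJ
  ΔH_A = 5747 − 7088 = −1341 kJ
Reaction B:
  Bonds broken (reactants):
    H–H: 1 × 427 = 427
    O=O: 1 × 511 = 511
    Σ(broken) = 938 kJ
  Bonds formed (products):
    O–H: 2 × 473 = 946
    O–O: 1 × 149 = 149
    Σ(formed) = 1095 kJ
  ΔH_B = 938 − 1095 = −157 kJ
ΔH_A − ΔH_B = −1184 kJ, so reaction A has the more negative ΔH; |ΔH_A − ΔH_B| = 1184 kJ.

Reaction A, by 1184 kJ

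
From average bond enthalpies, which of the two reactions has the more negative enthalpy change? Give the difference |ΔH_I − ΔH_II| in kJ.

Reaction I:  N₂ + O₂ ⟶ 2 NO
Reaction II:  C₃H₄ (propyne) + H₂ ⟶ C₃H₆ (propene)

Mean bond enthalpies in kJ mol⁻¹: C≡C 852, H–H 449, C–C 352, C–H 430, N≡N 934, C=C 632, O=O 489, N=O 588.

Reaction II, by 438 kJ

Reaction I:
  Bonds broken (reactants):
    N≡N: 1 × 934 = 934
    O=O: 1 × 489 = 489
    Σ(broken) = 1423 kJ
  Bonds formed (products):
    N=O: 2 × 588 = 1176
    Σ(formed) = 1176 kJ
  ΔH_I = 1423 − 1176 = +247 kJ
Reaction II:
  Bonds broken (reactants):
    C≡C: 1 × 852 = 852
    C–C: 1 × 352 = 352
    C–H: 4 × 430 = 1720
    H–H: 1 × 449 = 449
    Σ(broken) = 3373 kJ
  Bonds formed (products):
    C–C: 1 × 352 = 352
    C–H: 6 × 430 = 2580
    C=C: 1 × 632 = 632
    Σ(formed) = 3564 kJ
  ΔH_II = 3373 − 3564 = −191 kJ
ΔH_I − ΔH_II = +438 kJ, so reaction II has the more negative ΔH; |ΔH_I − ΔH_II| = 438 kJ.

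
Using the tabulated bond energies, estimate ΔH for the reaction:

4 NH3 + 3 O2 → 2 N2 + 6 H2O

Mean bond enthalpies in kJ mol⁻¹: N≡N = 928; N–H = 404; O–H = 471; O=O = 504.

Bonds broken (reactants):
  N–H: 12 × 404 = 4848
  O=O: 3 × 504 = 1512
  Σ(broken) = 6360 kJ
Bonds formed (products):
  N≡N: 2 × 928 = 1856
  O–H: 12 × 471 = 5652
  Σ(formed) = 7508 kJ
ΔH = Σ(broken) − Σ(formed) = 6360 − 7508 = −1148 kJ

ΔH ≈ −1148 kJ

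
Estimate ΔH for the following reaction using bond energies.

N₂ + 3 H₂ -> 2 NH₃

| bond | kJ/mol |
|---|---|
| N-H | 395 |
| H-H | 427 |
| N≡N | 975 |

ΔH ≈ −114 kJ

Bonds broken (reactants):
  H-H: 3 × 427 = 1281
  N≡N: 1 × 975 = 975
  Σ(broken) = 2256 kJ
Bonds formed (products):
  N-H: 6 × 395 = 2370
  Σ(formed) = 2370 kJ
ΔH = Σ(broken) − Σ(formed) = 2256 − 2370 = −114 kJ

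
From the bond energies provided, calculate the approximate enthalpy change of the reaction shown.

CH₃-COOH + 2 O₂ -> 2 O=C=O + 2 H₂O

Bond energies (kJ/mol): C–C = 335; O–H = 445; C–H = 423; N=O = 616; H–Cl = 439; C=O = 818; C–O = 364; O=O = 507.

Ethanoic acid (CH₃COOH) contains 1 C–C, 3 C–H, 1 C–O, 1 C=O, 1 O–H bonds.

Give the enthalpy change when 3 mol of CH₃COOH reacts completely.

Bonds broken (reactants):
  C–C: 1 × 335 = 335
  C–H: 3 × 423 = 1269
  C–O: 1 × 364 = 364
  C=O: 1 × 818 = 818
  O–H: 1 × 445 = 445
  O=O: 2 × 507 = 1014
  Σ(broken) = 4245 kJ
Bonds formed (products):
  C=O: 4 × 818 = 3272
  O–H: 4 × 445 = 1780
  Σ(formed) = 5052 kJ
ΔH = Σ(broken) − Σ(formed) = 4245 − 5052 = −807 kJ
For 3× the reaction as written: 3 × (−807) = −2421 kJ

ΔH = −2421 kJ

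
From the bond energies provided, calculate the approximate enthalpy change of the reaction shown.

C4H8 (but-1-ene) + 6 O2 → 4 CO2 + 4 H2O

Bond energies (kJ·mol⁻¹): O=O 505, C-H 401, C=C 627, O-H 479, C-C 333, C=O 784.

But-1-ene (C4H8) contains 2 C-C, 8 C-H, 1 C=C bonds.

Bonds broken (reactants):
  C-C: 2 × 333 = 666
  C-H: 8 × 401 = 3208
  C=C: 1 × 627 = 627
  O=O: 6 × 505 = 3030
  Σ(broken) = 7531 kJ
Bonds formed (products):
  C=O: 8 × 784 = 6272
  O-H: 8 × 479 = 3832
  Σ(formed) = 10104 kJ
ΔH = Σ(broken) − Σ(formed) = 7531 − 10104 = −2573 kJ

ΔH ≈ −2573 kJ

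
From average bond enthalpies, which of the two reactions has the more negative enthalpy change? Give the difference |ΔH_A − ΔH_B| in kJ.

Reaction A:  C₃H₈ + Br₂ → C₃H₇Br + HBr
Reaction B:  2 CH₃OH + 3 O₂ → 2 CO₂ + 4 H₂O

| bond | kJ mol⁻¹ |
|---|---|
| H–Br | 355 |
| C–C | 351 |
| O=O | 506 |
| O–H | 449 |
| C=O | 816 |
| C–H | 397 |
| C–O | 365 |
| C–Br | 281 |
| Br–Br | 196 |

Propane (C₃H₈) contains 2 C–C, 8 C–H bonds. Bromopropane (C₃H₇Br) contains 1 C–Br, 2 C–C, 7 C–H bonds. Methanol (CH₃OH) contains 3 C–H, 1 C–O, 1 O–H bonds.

Reaction B, by 1285 kJ

Reaction A:
  Bonds broken (reactants):
    Br–Br: 1 × 196 = 196
    C–C: 2 × 351 = 702
    C–H: 8 × 397 = 3176
    Σ(broken) = 4074 kJ
  Bonds formed (products):
    C–Br: 1 × 281 = 281
    C–C: 2 × 351 = 702
    C–H: 7 × 397 = 2779
    H–Br: 1 × 355 = 355
    Σ(formed) = 4117 kJ
  ΔH_A = 4074 − 4117 = −43 kJ
Reaction B:
  Bonds broken (reactants):
    C–H: 6 × 397 = 2382
    C–O: 2 × 365 = 730
    O–H: 2 × 449 = 898
    O=O: 3 × 506 = 1518
    Σ(broken) = 5528 kJ
  Bonds formed (products):
    C=O: 4 × 816 = 3264
    O–H: 8 × 449 = 3592
    Σ(formed) = 6856 kJ
  ΔH_B = 5528 − 6856 = −1328 kJ
ΔH_A − ΔH_B = +1285 kJ, so reaction B has the more negative ΔH; |ΔH_A − ΔH_B| = 1285 kJ.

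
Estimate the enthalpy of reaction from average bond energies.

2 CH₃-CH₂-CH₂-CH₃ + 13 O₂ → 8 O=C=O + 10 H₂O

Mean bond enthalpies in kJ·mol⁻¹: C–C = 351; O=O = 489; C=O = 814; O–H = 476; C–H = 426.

Bonds broken (reactants):
  C–C: 6 × 351 = 2106
  C–H: 20 × 426 = 8520
  O=O: 13 × 489 = 6357
  Σ(broken) = 16983 kJ
Bonds formed (products):
  C=O: 16 × 814 = 13024
  O–H: 20 × 476 = 9520
  Σ(formed) = 22544 kJ
ΔH = Σ(broken) − Σ(formed) = 16983 − 22544 = −5561 kJ

ΔH ≈ −5561 kJ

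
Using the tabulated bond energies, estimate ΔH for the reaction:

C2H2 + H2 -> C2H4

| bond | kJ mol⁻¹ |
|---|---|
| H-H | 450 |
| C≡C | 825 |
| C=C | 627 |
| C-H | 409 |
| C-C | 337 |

ΔH ≈ −170 kJ

Bonds broken (reactants):
  C≡C: 1 × 825 = 825
  C-H: 2 × 409 = 818
  H-H: 1 × 450 = 450
  Σ(broken) = 2093 kJ
Bonds formed (products):
  C-H: 4 × 409 = 1636
  C=C: 1 × 627 = 627
  Σ(formed) = 2263 kJ
ΔH = Σ(broken) − Σ(formed) = 2093 − 2263 = −170 kJ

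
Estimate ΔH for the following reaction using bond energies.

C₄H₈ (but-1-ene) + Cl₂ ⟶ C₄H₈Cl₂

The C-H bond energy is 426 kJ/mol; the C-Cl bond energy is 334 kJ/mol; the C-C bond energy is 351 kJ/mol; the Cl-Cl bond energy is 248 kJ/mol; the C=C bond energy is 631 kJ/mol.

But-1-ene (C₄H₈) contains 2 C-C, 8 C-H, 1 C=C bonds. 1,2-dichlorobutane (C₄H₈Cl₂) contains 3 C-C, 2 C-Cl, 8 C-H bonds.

ΔH ≈ −140 kJ

Bonds broken (reactants):
  C-C: 2 × 351 = 702
  C-H: 8 × 426 = 3408
  C=C: 1 × 631 = 631
  Cl-Cl: 1 × 248 = 248
  Σ(broken) = 4989 kJ
Bonds formed (products):
  C-C: 3 × 351 = 1053
  C-Cl: 2 × 334 = 668
  C-H: 8 × 426 = 3408
  Σ(formed) = 5129 kJ
ΔH = Σ(broken) − Σ(formed) = 4989 − 5129 = −140 kJ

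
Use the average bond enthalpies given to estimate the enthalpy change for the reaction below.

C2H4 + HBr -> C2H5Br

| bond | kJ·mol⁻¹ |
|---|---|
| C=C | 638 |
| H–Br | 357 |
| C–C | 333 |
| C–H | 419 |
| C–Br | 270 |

Bonds broken (reactants):
  C–H: 4 × 419 = 1676
  C=C: 1 × 638 = 638
  H–Br: 1 × 357 = 357
  Σ(broken) = 2671 kJ
Bonds formed (products):
  C–Br: 1 × 270 = 270
  C–C: 1 × 333 = 333
  C–H: 5 × 419 = 2095
  Σ(formed) = 2698 kJ
ΔH = Σ(broken) − Σ(formed) = 2671 − 2698 = −27 kJ

ΔH ≈ −27 kJ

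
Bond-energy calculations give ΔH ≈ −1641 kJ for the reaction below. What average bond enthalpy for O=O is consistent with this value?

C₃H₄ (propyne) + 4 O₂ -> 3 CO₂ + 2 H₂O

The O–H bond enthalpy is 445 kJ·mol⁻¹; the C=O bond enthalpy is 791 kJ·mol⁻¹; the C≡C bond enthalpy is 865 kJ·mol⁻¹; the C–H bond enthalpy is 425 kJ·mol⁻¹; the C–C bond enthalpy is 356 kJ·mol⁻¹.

Let D be the O=O bond energy.
Σ(broken) = 1×865 + 1×356 + 4×425 + 4×D = 2921 + 4D
Σ(formed) = 6×791 + 4×445 = 6526
ΔH = Σ(broken) − Σ(formed) = (2921 + 4D) − (6526) = −3605 + 4D
Setting this equal to −1641 kJ gives 4D = 1964, so D = 491 kJ/mol.

D(O=O) ≈ 491 kJ/mol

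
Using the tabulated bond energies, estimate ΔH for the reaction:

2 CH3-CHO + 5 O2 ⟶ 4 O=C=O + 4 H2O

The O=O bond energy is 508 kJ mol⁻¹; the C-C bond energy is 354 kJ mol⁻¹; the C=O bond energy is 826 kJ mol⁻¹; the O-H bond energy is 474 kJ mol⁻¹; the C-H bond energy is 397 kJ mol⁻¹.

ΔH ≈ −2324 kJ

Bonds broken (reactants):
  C-C: 2 × 354 = 708
  C-H: 8 × 397 = 3176
  C=O: 2 × 826 = 1652
  O=O: 5 × 508 = 2540
  Σ(broken) = 8076 kJ
Bonds formed (products):
  C=O: 8 × 826 = 6608
  O-H: 8 × 474 = 3792
  Σ(formed) = 10400 kJ
ΔH = Σ(broken) − Σ(formed) = 8076 − 10400 = −2324 kJ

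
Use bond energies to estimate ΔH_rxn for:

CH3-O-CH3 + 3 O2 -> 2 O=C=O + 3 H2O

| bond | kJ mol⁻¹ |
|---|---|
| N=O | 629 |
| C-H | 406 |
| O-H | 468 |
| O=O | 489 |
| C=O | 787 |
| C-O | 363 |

ΔH ≈ −1327 kJ

Bonds broken (reactants):
  C-H: 6 × 406 = 2436
  C-O: 2 × 363 = 726
  O=O: 3 × 489 = 1467
  Σ(broken) = 4629 kJ
Bonds formed (products):
  C=O: 4 × 787 = 3148
  O-H: 6 × 468 = 2808
  Σ(formed) = 5956 kJ
ΔH = Σ(broken) − Σ(formed) = 4629 − 5956 = −1327 kJ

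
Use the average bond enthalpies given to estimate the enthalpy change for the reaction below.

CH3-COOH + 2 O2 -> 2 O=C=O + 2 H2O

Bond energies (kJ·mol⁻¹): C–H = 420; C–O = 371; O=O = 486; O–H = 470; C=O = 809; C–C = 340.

Bonds broken (reactants):
  C–C: 1 × 340 = 340
  C–H: 3 × 420 = 1260
  C–O: 1 × 371 = 371
  C=O: 1 × 809 = 809
  O–H: 1 × 470 = 470
  O=O: 2 × 486 = 972
  Σ(broken) = 4222 kJ
Bonds formed (products):
  C=O: 4 × 809 = 3236
  O–H: 4 × 470 = 1880
  Σ(formed) = 5116 kJ
ΔH = Σ(broken) − Σ(formed) = 4222 − 5116 = −894 kJ

ΔH ≈ −894 kJ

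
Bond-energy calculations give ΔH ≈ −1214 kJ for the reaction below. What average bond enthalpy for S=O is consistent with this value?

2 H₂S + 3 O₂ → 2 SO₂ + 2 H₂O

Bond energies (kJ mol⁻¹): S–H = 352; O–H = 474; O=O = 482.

D(S=O) ≈ 543 kJ/mol

Let D be the S=O bond energy.
Σ(broken) = 3×482 + 4×352 = 2854
Σ(formed) = 4×474 + 4×D = 1896 + 4D
ΔH = Σ(broken) − Σ(formed) = (2854) − (1896 + 4D) = +958 − 4D
Setting this equal to −1214 kJ gives 4D = 2172, so D = 543 kJ/mol.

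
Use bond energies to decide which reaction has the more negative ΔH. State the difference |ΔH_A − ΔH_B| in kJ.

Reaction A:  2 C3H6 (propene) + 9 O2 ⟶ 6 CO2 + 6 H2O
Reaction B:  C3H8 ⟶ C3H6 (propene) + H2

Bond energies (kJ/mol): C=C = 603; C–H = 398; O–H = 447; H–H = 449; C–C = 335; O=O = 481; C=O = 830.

Reaction A:
  Bonds broken (reactants):
    C–C: 2 × 335 = 670
    C–H: 12 × 398 = 4776
    C=C: 2 × 603 = 1206
    O=O: 9 × 481 = 4329
    Σ(broken) = 10981 kJ
  Bonds formed (products):
    C=O: 12 × 830 = 9960
    O–H: 12 × 447 = 5364
    Σ(formed) = 15324 kJ
  ΔH_A = 10981 − 15324 = −4343 kJ
Reaction B:
  Bonds broken (reactants):
    C–C: 2 × 335 = 670
    C–H: 8 × 398 = 3184
    Σ(broken) = 3854 kJ
  Bonds formed (products):
    C–C: 1 × 335 = 335
    C–H: 6 × 398 = 2388
    C=C: 1 × 603 = 603
    H–H: 1 × 449 = 449
    Σ(formed) = 3775 kJ
  ΔH_B = 3854 − 3775 = +79 kJ
ΔH_A − ΔH_B = −4422 kJ, so reaction A has the more negative ΔH; |ΔH_A − ΔH_B| = 4422 kJ.

Reaction A, by 4422 kJ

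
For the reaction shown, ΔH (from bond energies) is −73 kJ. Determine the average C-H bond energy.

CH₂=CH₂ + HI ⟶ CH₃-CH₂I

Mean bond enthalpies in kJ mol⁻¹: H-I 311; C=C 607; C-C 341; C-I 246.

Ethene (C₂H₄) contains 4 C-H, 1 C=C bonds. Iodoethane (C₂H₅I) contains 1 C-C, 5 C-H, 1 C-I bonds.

D(C-H) ≈ 404 kJ/mol

Let D be the C-H bond energy.
Σ(broken) = 4×D + 1×607 + 1×311 = 918 + 4D
Σ(formed) = 1×341 + 5×D + 1×246 = 587 + 5D
ΔH = Σ(broken) − Σ(formed) = (918 + 4D) − (587 + 5D) = +331 − D
Setting this equal to −73 kJ gives D = 404 kJ/mol.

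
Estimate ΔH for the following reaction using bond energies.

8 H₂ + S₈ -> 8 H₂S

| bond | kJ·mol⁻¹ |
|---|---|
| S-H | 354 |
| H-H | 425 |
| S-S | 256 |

Bonds broken (reactants):
  H-H: 8 × 425 = 3400
  S-S: 8 × 256 = 2048
  Σ(broken) = 5448 kJ
Bonds formed (products):
  S-H: 16 × 354 = 5664
  Σ(formed) = 5664 kJ
ΔH = Σ(broken) − Σ(formed) = 5448 − 5664 = −216 kJ

ΔH ≈ −216 kJ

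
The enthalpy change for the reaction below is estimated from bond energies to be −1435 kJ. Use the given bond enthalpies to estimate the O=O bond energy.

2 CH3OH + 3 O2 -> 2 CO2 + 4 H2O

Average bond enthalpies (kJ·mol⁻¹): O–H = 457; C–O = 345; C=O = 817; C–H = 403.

Let D be the O=O bond energy.
Σ(broken) = 6×403 + 2×345 + 2×457 + 3×D = 4022 + 3D
Σ(formed) = 4×817 + 8×457 = 6924
ΔH = Σ(broken) − Σ(formed) = (4022 + 3D) − (6924) = −2902 + 3D
Setting this equal to −1435 kJ gives 3D = 1467, so D = 489 kJ/mol.

D(O=O) ≈ 489 kJ/mol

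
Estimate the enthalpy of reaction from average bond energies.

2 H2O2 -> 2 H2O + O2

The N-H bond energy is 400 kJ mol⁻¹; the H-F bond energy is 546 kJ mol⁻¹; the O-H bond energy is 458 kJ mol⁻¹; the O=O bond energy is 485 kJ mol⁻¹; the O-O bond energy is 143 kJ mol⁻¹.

ΔH ≈ −199 kJ

Bonds broken (reactants):
  O-H: 4 × 458 = 1832
  O-O: 2 × 143 = 286
  Σ(broken) = 2118 kJ
Bonds formed (products):
  O-H: 4 × 458 = 1832
  O=O: 1 × 485 = 485
  Σ(formed) = 2317 kJ
ΔH = Σ(broken) − Σ(formed) = 2118 − 2317 = −199 kJ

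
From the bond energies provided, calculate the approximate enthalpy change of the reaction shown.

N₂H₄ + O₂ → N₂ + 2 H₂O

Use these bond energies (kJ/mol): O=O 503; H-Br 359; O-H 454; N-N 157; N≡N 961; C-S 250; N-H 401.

Bonds broken (reactants):
  N-H: 4 × 401 = 1604
  N-N: 1 × 157 = 157
  O=O: 1 × 503 = 503
  Σ(broken) = 2264 kJ
Bonds formed (products):
  N≡N: 1 × 961 = 961
  O-H: 4 × 454 = 1816
  Σ(formed) = 2777 kJ
ΔH = Σ(broken) − Σ(formed) = 2264 − 2777 = −513 kJ

ΔH ≈ −513 kJ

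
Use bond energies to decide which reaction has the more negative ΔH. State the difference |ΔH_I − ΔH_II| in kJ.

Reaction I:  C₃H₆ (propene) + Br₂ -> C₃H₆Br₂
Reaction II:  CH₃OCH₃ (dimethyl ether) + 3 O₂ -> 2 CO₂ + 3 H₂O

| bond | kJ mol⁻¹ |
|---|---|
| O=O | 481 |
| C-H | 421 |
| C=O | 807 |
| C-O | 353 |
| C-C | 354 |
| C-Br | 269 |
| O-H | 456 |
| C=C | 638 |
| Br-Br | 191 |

Reaction I:
  Bonds broken (reactants):
    Br-Br: 1 × 191 = 191
    C-C: 1 × 354 = 354
    C-H: 6 × 421 = 2526
    C=C: 1 × 638 = 638
    Σ(broken) = 3709 kJ
  Bonds formed (products):
    C-Br: 2 × 269 = 538
    C-C: 2 × 354 = 708
    C-H: 6 × 421 = 2526
    Σ(formed) = 3772 kJ
  ΔH_I = 3709 − 3772 = −63 kJ
Reaction II:
  Bonds broken (reactants):
    C-H: 6 × 421 = 2526
    C-O: 2 × 353 = 706
    O=O: 3 × 481 = 1443
    Σ(broken) = 4675 kJ
  Bonds formed (products):
    C=O: 4 × 807 = 3228
    O-H: 6 × 456 = 2736
    Σ(formed) = 5964 kJ
  ΔH_II = 4675 − 5964 = −1289 kJ
ΔH_I − ΔH_II = +1226 kJ, so reaction II has the more negative ΔH; |ΔH_I − ΔH_II| = 1226 kJ.

Reaction II, by 1226 kJ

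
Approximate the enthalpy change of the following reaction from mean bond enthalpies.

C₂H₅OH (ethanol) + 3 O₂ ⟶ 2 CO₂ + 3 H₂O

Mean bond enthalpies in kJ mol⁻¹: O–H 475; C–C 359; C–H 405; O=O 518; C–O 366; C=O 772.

Bonds broken (reactants):
  C–C: 1 × 359 = 359
  C–H: 5 × 405 = 2025
  C–O: 1 × 366 = 366
  O–H: 1 × 475 = 475
  O=O: 3 × 518 = 1554
  Σ(broken) = 4779 kJ
Bonds formed (products):
  C=O: 4 × 772 = 3088
  O–H: 6 × 475 = 2850
  Σ(formed) = 5938 kJ
ΔH = Σ(broken) − Σ(formed) = 4779 − 5938 = −1159 kJ

ΔH ≈ −1159 kJ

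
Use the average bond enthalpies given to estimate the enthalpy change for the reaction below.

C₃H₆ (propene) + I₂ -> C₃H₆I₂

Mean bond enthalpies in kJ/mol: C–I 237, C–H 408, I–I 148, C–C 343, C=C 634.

Bonds broken (reactants):
  C–C: 1 × 343 = 343
  C–H: 6 × 408 = 2448
  C=C: 1 × 634 = 634
  I–I: 1 × 148 = 148
  Σ(broken) = 3573 kJ
Bonds formed (products):
  C–C: 2 × 343 = 686
  C–H: 6 × 408 = 2448
  C–I: 2 × 237 = 474
  Σ(formed) = 3608 kJ
ΔH = Σ(broken) − Σ(formed) = 3573 − 3608 = −35 kJ

ΔH ≈ −35 kJ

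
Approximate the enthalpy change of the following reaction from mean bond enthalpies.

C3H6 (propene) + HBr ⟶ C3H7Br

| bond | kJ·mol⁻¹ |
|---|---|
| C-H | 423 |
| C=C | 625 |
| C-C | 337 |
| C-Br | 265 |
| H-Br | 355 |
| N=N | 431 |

ΔH ≈ −45 kJ

Bonds broken (reactants):
  C-C: 1 × 337 = 337
  C-H: 6 × 423 = 2538
  C=C: 1 × 625 = 625
  H-Br: 1 × 355 = 355
  Σ(broken) = 3855 kJ
Bonds formed (products):
  C-Br: 1 × 265 = 265
  C-C: 2 × 337 = 674
  C-H: 7 × 423 = 2961
  Σ(formed) = 3900 kJ
ΔH = Σ(broken) − Σ(formed) = 3855 − 3900 = −45 kJ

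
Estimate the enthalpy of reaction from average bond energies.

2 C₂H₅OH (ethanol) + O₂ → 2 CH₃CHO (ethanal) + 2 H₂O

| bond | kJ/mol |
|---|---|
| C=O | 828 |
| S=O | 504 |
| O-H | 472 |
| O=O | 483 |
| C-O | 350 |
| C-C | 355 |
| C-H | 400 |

Bonds broken (reactants):
  C-C: 2 × 355 = 710
  C-H: 10 × 400 = 4000
  C-O: 2 × 350 = 700
  O-H: 2 × 472 = 944
  O=O: 1 × 483 = 483
  Σ(broken) = 6837 kJ
Bonds formed (products):
  C-C: 2 × 355 = 710
  C-H: 8 × 400 = 3200
  C=O: 2 × 828 = 1656
  O-H: 4 × 472 = 1888
  Σ(formed) = 7454 kJ
ΔH = Σ(broken) − Σ(formed) = 6837 − 7454 = −617 kJ

ΔH ≈ −617 kJ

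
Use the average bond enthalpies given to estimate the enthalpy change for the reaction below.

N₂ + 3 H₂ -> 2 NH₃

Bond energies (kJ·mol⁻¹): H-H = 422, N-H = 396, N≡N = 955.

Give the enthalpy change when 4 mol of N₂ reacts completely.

ΔH = −620 kJ

Bonds broken (reactants):
  H-H: 3 × 422 = 1266
  N≡N: 1 × 955 = 955
  Σ(broken) = 2221 kJ
Bonds formed (products):
  N-H: 6 × 396 = 2376
  Σ(formed) = 2376 kJ
ΔH = Σ(broken) − Σ(formed) = 2221 − 2376 = −155 kJ
For 4× the reaction as written: 4 × (−155) = −620 kJ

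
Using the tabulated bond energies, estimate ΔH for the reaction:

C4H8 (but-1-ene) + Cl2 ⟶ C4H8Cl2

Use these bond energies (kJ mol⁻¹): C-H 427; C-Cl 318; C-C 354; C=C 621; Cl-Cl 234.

ΔH ≈ −135 kJ

Bonds broken (reactants):
  C-C: 2 × 354 = 708
  C-H: 8 × 427 = 3416
  C=C: 1 × 621 = 621
  Cl-Cl: 1 × 234 = 234
  Σ(broken) = 4979 kJ
Bonds formed (products):
  C-C: 3 × 354 = 1062
  C-Cl: 2 × 318 = 636
  C-H: 8 × 427 = 3416
  Σ(formed) = 5114 kJ
ΔH = Σ(broken) − Σ(formed) = 4979 − 5114 = −135 kJ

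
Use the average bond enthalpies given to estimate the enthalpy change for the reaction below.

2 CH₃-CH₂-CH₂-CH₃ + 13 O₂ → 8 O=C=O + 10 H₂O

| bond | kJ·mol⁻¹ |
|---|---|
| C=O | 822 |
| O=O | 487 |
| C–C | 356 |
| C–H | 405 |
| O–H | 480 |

ΔH ≈ −6185 kJ

Bonds broken (reactants):
  C–C: 6 × 356 = 2136
  C–H: 20 × 405 = 8100
  O=O: 13 × 487 = 6331
  Σ(broken) = 16567 kJ
Bonds formed (products):
  C=O: 16 × 822 = 13152
  O–H: 20 × 480 = 9600
  Σ(formed) = 22752 kJ
ΔH = Σ(broken) − Σ(formed) = 16567 − 22752 = −6185 kJ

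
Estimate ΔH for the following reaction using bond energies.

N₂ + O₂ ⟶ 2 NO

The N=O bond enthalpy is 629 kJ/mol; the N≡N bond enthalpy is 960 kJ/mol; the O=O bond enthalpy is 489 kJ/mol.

ΔH ≈ +191 kJ

Bonds broken (reactants):
  N≡N: 1 × 960 = 960
  O=O: 1 × 489 = 489
  Σ(broken) = 1449 kJ
Bonds formed (products):
  N=O: 2 × 629 = 1258
  Σ(formed) = 1258 kJ
ΔH = Σ(broken) − Σ(formed) = 1449 − 1258 = +191 kJ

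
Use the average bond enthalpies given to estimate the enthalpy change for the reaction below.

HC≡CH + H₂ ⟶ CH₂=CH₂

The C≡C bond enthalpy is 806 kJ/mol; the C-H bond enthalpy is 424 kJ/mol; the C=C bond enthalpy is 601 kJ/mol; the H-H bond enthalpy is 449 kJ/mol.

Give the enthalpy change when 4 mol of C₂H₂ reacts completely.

ΔH = −776 kJ

Bonds broken (reactants):
  C≡C: 1 × 806 = 806
  C-H: 2 × 424 = 848
  H-H: 1 × 449 = 449
  Σ(broken) = 2103 kJ
Bonds formed (products):
  C-H: 4 × 424 = 1696
  C=C: 1 × 601 = 601
  Σ(formed) = 2297 kJ
ΔH = Σ(broken) − Σ(formed) = 2103 − 2297 = −194 kJ
For 4× the reaction as written: 4 × (−194) = −776 kJ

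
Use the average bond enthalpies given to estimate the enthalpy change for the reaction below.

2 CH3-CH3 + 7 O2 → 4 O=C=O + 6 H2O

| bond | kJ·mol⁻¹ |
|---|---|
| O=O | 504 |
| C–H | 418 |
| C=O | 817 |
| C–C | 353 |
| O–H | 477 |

Bonds broken (reactants):
  C–C: 2 × 353 = 706
  C–H: 12 × 418 = 5016
  O=O: 7 × 504 = 3528
  Σ(broken) = 9250 kJ
Bonds formed (products):
  C=O: 8 × 817 = 6536
  O–H: 12 × 477 = 5724
  Σ(formed) = 12260 kJ
ΔH = Σ(broken) − Σ(formed) = 9250 − 12260 = −3010 kJ

ΔH ≈ −3010 kJ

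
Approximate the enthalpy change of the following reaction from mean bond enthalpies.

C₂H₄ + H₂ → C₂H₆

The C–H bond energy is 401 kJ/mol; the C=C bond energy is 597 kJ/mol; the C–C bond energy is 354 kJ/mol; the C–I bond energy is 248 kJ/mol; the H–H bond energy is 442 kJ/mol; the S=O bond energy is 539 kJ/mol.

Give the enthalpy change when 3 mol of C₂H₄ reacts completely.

ΔH = −351 kJ

Bonds broken (reactants):
  C–H: 4 × 401 = 1604
  C=C: 1 × 597 = 597
  H–H: 1 × 442 = 442
  Σ(broken) = 2643 kJ
Bonds formed (products):
  C–C: 1 × 354 = 354
  C–H: 6 × 401 = 2406
  Σ(formed) = 2760 kJ
ΔH = Σ(broken) − Σ(formed) = 2643 − 2760 = −117 kJ
For 3× the reaction as written: 3 × (−117) = −351 kJ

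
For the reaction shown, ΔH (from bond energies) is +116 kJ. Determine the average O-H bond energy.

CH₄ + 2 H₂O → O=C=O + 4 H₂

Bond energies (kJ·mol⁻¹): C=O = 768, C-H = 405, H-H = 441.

D(O-H) ≈ 449 kJ/mol

Let D be the O-H bond energy.
Σ(broken) = 4×405 + 4×D = 1620 + 4D
Σ(formed) = 2×768 + 4×441 = 3300
ΔH = Σ(broken) − Σ(formed) = (1620 + 4D) − (3300) = −1680 + 4D
Setting this equal to +116 kJ gives 4D = 1796, so D = 449 kJ/mol.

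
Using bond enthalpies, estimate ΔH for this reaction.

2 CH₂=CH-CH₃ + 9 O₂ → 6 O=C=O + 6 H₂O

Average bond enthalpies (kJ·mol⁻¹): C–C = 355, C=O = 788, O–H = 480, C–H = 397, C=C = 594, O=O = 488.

Bonds broken (reactants):
  C–C: 2 × 355 = 710
  C–H: 12 × 397 = 4764
  C=C: 2 × 594 = 1188
  O=O: 9 × 488 = 4392
  Σ(broken) = 11054 kJ
Bonds formed (products):
  C=O: 12 × 788 = 9456
  O–H: 12 × 480 = 5760
  Σ(formed) = 15216 kJ
ΔH = Σ(broken) − Σ(formed) = 11054 − 15216 = −4162 kJ

ΔH ≈ −4162 kJ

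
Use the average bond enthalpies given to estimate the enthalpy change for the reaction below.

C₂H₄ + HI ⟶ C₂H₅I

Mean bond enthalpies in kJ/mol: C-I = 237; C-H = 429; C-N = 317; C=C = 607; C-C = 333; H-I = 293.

Bonds broken (reactants):
  C-H: 4 × 429 = 1716
  C=C: 1 × 607 = 607
  H-I: 1 × 293 = 293
  Σ(broken) = 2616 kJ
Bonds formed (products):
  C-C: 1 × 333 = 333
  C-H: 5 × 429 = 2145
  C-I: 1 × 237 = 237
  Σ(formed) = 2715 kJ
ΔH = Σ(broken) − Σ(formed) = 2616 − 2715 = −99 kJ

ΔH ≈ −99 kJ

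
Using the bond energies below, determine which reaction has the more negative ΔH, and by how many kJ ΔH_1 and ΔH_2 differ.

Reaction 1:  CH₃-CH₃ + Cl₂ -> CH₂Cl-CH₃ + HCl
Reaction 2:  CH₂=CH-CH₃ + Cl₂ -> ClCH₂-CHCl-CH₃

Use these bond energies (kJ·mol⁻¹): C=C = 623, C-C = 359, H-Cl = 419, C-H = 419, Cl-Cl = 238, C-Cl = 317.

Reaction 1:
  Bonds broken (reactants):
    C-C: 1 × 359 = 359
    C-H: 6 × 419 = 2514
    Cl-Cl: 1 × 238 = 238
    Σ(broken) = 3111 kJ
  Bonds formed (products):
    C-C: 1 × 359 = 359
    C-Cl: 1 × 317 = 317
    C-H: 5 × 419 = 2095
    H-Cl: 1 × 419 = 419
    Σ(formed) = 3190 kJ
  ΔH_1 = 3111 − 3190 = −79 kJ
Reaction 2:
  Bonds broken (reactants):
    C-C: 1 × 359 = 359
    C-H: 6 × 419 = 2514
    C=C: 1 × 623 = 623
    Cl-Cl: 1 × 238 = 238
    Σ(broken) = 3734 kJ
  Bonds formed (products):
    C-C: 2 × 359 = 718
    C-Cl: 2 × 317 = 634
    C-H: 6 × 419 = 2514
    Σ(formed) = 3866 kJ
  ΔH_2 = 3734 − 3866 = −132 kJ
ΔH_1 − ΔH_2 = +53 kJ, so reaction 2 has the more negative ΔH; |ΔH_1 − ΔH_2| = 53 kJ.

Reaction 2, by 53 kJ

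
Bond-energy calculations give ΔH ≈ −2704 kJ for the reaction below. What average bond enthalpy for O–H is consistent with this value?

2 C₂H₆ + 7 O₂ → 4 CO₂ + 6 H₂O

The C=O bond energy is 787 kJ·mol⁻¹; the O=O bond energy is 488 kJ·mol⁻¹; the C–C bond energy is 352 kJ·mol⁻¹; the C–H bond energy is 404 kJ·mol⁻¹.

Let D be the O–H bond energy.
Σ(broken) = 2×352 + 12×404 + 7×488 = 8968
Σ(formed) = 8×787 + 12×D = 6296 + 12D
ΔH = Σ(broken) − Σ(formed) = (8968) − (6296 + 12D) = +2672 − 12D
Setting this equal to −2704 kJ gives 12D = 5376, so D = 448 kJ/mol.

D(O–H) ≈ 448 kJ/mol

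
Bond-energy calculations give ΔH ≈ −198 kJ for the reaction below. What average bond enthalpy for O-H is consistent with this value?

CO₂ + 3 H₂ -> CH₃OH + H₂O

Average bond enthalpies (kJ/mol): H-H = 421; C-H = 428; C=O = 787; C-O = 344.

D(O-H) ≈ 469 kJ/mol

Let D be the O-H bond energy.
Σ(broken) = 2×787 + 3×421 = 2837
Σ(formed) = 3×428 + 1×344 + 3×D = 1628 + 3D
ΔH = Σ(broken) − Σ(formed) = (2837) − (1628 + 3D) = +1209 − 3D
Setting this equal to −198 kJ gives 3D = 1407, so D = 469 kJ/mol.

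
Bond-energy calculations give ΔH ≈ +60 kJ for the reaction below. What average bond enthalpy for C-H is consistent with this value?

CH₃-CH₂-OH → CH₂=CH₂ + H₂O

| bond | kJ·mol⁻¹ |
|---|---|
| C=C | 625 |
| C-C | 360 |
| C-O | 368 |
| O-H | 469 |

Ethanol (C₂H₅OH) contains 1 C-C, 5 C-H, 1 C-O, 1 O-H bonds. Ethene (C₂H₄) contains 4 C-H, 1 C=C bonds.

D(C-H) ≈ 426 kJ/mol

Let D be the C-H bond energy.
Σ(broken) = 1×360 + 5×D + 1×368 + 1×469 = 1197 + 5D
Σ(formed) = 4×D + 1×625 + 2×469 = 1563 + 4D
ΔH = Σ(broken) − Σ(formed) = (1197 + 5D) − (1563 + 4D) = −366 + D
Setting this equal to +60 kJ gives D = 426 kJ/mol.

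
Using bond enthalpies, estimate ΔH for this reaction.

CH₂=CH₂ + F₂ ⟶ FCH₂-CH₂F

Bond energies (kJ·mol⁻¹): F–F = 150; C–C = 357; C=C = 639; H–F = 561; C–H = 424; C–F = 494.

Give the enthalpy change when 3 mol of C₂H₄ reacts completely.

ΔH = −1668 kJ

Bonds broken (reactants):
  C–H: 4 × 424 = 1696
  C=C: 1 × 639 = 639
  F–F: 1 × 150 = 150
  Σ(broken) = 2485 kJ
Bonds formed (products):
  C–C: 1 × 357 = 357
  C–F: 2 × 494 = 988
  C–H: 4 × 424 = 1696
  Σ(formed) = 3041 kJ
ΔH = Σ(broken) − Σ(formed) = 2485 − 3041 = −556 kJ
For 3× the reaction as written: 3 × (−556) = −1668 kJ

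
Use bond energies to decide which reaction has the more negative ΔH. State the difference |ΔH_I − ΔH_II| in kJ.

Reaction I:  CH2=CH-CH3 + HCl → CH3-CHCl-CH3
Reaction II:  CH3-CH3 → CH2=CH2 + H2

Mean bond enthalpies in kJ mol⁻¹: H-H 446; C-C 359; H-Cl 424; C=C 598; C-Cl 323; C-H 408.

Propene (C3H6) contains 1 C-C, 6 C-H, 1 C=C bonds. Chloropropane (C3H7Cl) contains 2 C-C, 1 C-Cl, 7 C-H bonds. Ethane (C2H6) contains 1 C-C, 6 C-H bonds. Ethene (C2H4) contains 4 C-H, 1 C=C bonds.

Reaction I:
  Bonds broken (reactants):
    C-C: 1 × 359 = 359
    C-H: 6 × 408 = 2448
    C=C: 1 × 598 = 598
    H-Cl: 1 × 424 = 424
    Σ(broken) = 3829 kJ
  Bonds formed (products):
    C-C: 2 × 359 = 718
    C-Cl: 1 × 323 = 323
    C-H: 7 × 408 = 2856
    Σ(formed) = 3897 kJ
  ΔH_I = 3829 − 3897 = −68 kJ
Reaction II:
  Bonds broken (reactants):
    C-C: 1 × 359 = 359
    C-H: 6 × 408 = 2448
    Σ(broken) = 2807 kJ
  Bonds formed (products):
    C-H: 4 × 408 = 1632
    C=C: 1 × 598 = 598
    H-H: 1 × 446 = 446
    Σ(formed) = 2676 kJ
  ΔH_II = 2807 − 2676 = +131 kJ
ΔH_I − ΔH_II = −199 kJ, so reaction I has the more negative ΔH; |ΔH_I − ΔH_II| = 199 kJ.

Reaction I, by 199 kJ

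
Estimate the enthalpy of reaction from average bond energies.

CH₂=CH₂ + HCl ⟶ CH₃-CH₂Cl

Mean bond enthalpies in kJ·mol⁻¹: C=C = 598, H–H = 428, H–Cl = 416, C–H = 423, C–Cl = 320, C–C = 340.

ΔH ≈ −69 kJ

Bonds broken (reactants):
  C–H: 4 × 423 = 1692
  C=C: 1 × 598 = 598
  H–Cl: 1 × 416 = 416
  Σ(broken) = 2706 kJ
Bonds formed (products):
  C–C: 1 × 340 = 340
  C–Cl: 1 × 320 = 320
  C–H: 5 × 423 = 2115
  Σ(formed) = 2775 kJ
ΔH = Σ(broken) − Σ(formed) = 2706 − 2775 = −69 kJ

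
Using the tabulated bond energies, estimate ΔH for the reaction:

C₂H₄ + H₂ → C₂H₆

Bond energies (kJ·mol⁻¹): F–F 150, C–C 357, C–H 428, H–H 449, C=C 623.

Bonds broken (reactants):
  C–H: 4 × 428 = 1712
  C=C: 1 × 623 = 623
  H–H: 1 × 449 = 449
  Σ(broken) = 2784 kJ
Bonds formed (products):
  C–C: 1 × 357 = 357
  C–H: 6 × 428 = 2568
  Σ(formed) = 2925 kJ
ΔH = Σ(broken) − Σ(formed) = 2784 − 2925 = −141 kJ

ΔH ≈ −141 kJ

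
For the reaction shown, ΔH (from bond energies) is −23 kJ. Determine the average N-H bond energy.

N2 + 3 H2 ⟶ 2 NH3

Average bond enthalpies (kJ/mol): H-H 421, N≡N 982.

Let D be the N-H bond energy.
Σ(broken) = 3×421 + 1×982 = 2245
Σ(formed) = 6×D = 6D
ΔH = Σ(broken) − Σ(formed) = (2245) − (6D) = +2245 − 6D
Setting this equal to −23 kJ gives 6D = 2268, so D = 378 kJ/mol.

D(N-H) ≈ 378 kJ/mol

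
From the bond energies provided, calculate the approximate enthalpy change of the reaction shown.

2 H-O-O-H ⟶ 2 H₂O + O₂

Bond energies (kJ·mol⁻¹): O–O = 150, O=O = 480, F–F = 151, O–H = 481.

Bonds broken (reactants):
  O–H: 4 × 481 = 1924
  O–O: 2 × 150 = 300
  Σ(broken) = 2224 kJ
Bonds formed (products):
  O–H: 4 × 481 = 1924
  O=O: 1 × 480 = 480
  Σ(formed) = 2404 kJ
ΔH = Σ(broken) − Σ(formed) = 2224 − 2404 = −180 kJ

ΔH ≈ −180 kJ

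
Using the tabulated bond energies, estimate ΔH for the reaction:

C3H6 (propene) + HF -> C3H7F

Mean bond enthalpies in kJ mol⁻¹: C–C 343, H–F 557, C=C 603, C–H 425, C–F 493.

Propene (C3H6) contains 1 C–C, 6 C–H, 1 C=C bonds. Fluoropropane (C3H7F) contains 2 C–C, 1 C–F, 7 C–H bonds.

ΔH ≈ −101 kJ

Bonds broken (reactants):
  C–C: 1 × 343 = 343
  C–H: 6 × 425 = 2550
  C=C: 1 × 603 = 603
  H–F: 1 × 557 = 557
  Σ(broken) = 4053 kJ
Bonds formed (products):
  C–C: 2 × 343 = 686
  C–F: 1 × 493 = 493
  C–H: 7 × 425 = 2975
  Σ(formed) = 4154 kJ
ΔH = Σ(broken) − Σ(formed) = 4053 − 4154 = −101 kJ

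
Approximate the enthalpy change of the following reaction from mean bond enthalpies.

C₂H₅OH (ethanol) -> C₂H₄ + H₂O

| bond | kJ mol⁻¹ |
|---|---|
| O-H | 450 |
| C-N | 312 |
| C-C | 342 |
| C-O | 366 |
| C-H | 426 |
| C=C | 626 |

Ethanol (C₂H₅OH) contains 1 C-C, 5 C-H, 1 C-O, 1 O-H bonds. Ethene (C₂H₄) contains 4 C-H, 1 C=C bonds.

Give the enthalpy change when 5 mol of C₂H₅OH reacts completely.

ΔH = +290 kJ

Bonds broken (reactants):
  C-C: 1 × 342 = 342
  C-H: 5 × 426 = 2130
  C-O: 1 × 366 = 366
  O-H: 1 × 450 = 450
  Σ(broken) = 3288 kJ
Bonds formed (products):
  C-H: 4 × 426 = 1704
  C=C: 1 × 626 = 626
  O-H: 2 × 450 = 900
  Σ(formed) = 3230 kJ
ΔH = Σ(broken) − Σ(formed) = 3288 − 3230 = +58 kJ
For 5× the reaction as written: 5 × (+58) = +290 kJ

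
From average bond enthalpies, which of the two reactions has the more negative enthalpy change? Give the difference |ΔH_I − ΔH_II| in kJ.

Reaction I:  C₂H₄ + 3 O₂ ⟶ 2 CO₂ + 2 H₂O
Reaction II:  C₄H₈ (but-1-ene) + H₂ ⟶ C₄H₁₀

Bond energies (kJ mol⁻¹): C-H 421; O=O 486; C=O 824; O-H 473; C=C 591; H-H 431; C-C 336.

Reaction I, by 1299 kJ

Reaction I:
  Bonds broken (reactants):
    C-H: 4 × 421 = 1684
    C=C: 1 × 591 = 591
    O=O: 3 × 486 = 1458
    Σ(broken) = 3733 kJ
  Bonds formed (products):
    C=O: 4 × 824 = 3296
    O-H: 4 × 473 = 1892
    Σ(formed) = 5188 kJ
  ΔH_I = 3733 − 5188 = −1455 kJ
Reaction II:
  Bonds broken (reactants):
    C-C: 2 × 336 = 672
    C-H: 8 × 421 = 3368
    C=C: 1 × 591 = 591
    H-H: 1 × 431 = 431
    Σ(broken) = 5062 kJ
  Bonds formed (products):
    C-C: 3 × 336 = 1008
    C-H: 10 × 421 = 4210
    Σ(formed) = 5218 kJ
  ΔH_II = 5062 − 5218 = −156 kJ
ΔH_I − ΔH_II = −1299 kJ, so reaction I has the more negative ΔH; |ΔH_I − ΔH_II| = 1299 kJ.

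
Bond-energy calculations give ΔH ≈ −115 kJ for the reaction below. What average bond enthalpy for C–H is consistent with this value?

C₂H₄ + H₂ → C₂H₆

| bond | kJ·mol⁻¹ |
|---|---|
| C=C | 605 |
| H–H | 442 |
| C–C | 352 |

Let D be the C–H bond energy.
Σ(broken) = 4×D + 1×605 + 1×442 = 1047 + 4D
Σ(formed) = 1×352 + 6×D = 352 + 6D
ΔH = Σ(broken) − Σ(formed) = (1047 + 4D) − (352 + 6D) = +695 − 2D
Setting this equal to −115 kJ gives 2D = 810, so D = 405 kJ/mol.

D(C–H) ≈ 405 kJ/mol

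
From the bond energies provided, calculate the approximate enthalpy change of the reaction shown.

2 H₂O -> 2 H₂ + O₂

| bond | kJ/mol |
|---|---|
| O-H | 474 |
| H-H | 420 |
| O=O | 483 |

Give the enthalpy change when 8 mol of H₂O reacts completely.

Bonds broken (reactants):
  O-H: 4 × 474 = 1896
  Σ(broken) = 1896 kJ
Bonds formed (products):
  H-H: 2 × 420 = 840
  O=O: 1 × 483 = 483
  Σ(formed) = 1323 kJ
ΔH = Σ(broken) − Σ(formed) = 1896 − 1323 = +573 kJ
For 4× the reaction as written: 4 × (+573) = +2292 kJ

ΔH = +2292 kJ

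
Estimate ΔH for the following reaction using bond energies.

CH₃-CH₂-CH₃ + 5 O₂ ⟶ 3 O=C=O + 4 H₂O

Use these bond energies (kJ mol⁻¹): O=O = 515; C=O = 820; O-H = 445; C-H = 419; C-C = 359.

ΔH ≈ −1835 kJ

Bonds broken (reactants):
  C-C: 2 × 359 = 718
  C-H: 8 × 419 = 3352
  O=O: 5 × 515 = 2575
  Σ(broken) = 6645 kJ
Bonds formed (products):
  C=O: 6 × 820 = 4920
  O-H: 8 × 445 = 3560
  Σ(formed) = 8480 kJ
ΔH = Σ(broken) − Σ(formed) = 6645 − 8480 = −1835 kJ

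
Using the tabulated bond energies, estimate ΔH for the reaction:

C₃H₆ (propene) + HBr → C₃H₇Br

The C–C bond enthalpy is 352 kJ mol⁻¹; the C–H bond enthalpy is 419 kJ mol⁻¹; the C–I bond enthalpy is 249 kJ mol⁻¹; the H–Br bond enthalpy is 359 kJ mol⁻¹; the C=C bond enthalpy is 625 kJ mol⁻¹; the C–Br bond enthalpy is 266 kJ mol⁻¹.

Bonds broken (reactants):
  C–C: 1 × 352 = 352
  C–H: 6 × 419 = 2514
  C=C: 1 × 625 = 625
  H–Br: 1 × 359 = 359
  Σ(broken) = 3850 kJ
Bonds formed (products):
  C–Br: 1 × 266 = 266
  C–C: 2 × 352 = 704
  C–H: 7 × 419 = 2933
  Σ(formed) = 3903 kJ
ΔH = Σ(broken) − Σ(formed) = 3850 − 3903 = −53 kJ

ΔH ≈ −53 kJ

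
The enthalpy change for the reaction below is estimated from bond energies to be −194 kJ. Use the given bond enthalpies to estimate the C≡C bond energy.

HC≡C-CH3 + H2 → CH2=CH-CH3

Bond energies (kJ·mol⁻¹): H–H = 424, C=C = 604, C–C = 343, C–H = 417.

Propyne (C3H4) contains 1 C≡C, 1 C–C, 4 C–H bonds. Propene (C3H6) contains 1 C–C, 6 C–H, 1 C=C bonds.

Let D be the C≡C bond energy.
Σ(broken) = 1×D + 1×343 + 4×417 + 1×424 = 2435 + D
Σ(formed) = 1×343 + 6×417 + 1×604 = 3449
ΔH = Σ(broken) − Σ(formed) = (2435 + D) − (3449) = −1014 + D
Setting this equal to −194 kJ gives D = 820 kJ/mol.

D(C≡C) ≈ 820 kJ/mol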